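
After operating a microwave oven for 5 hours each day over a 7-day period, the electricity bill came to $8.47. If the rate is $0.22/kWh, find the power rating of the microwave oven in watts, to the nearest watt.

Energy = $8.47 ÷ $0.22/kWh = 38.5 kWh
Runtime = 5 h/day × 7 days = 35 h
Power = 38.5 kWh ÷ 35 h = 1.1 kW = 1100 W

1100 W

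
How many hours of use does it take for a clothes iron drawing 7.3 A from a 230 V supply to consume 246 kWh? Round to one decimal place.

Power = 7.3 A × 230 V = 1679 W = 1.679 kW
Hours = 246 kWh ÷ 1.679 kW = 146.5 h

146.5 h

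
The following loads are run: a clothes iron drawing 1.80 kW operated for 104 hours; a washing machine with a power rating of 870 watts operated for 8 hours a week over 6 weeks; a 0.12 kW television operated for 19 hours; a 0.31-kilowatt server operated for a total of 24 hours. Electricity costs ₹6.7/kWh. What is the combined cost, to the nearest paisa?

₹1599.16

clothes iron: 1.8 kW × 104 h = 187.2 kWh
washing machine: Runtime = 8 h/week × 6 weeks = 48 h
washing machine: 0.87 kW × 48 h = 41.76 kWh
television: 0.12 kW × 19 h = 2.28 kWh
server: 0.31 kW × 24 h = 7.44 kWh
Total energy = 238.68 kWh
Cost = 238.68 × ₹6.7 = ₹1599.16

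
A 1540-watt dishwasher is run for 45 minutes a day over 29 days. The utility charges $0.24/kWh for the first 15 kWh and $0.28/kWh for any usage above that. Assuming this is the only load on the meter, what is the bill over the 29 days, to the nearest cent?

$8.78

Runtime = 45 min × 29 = 1305 min = 21.75 h
Energy = 1.54 kW × 21.75 h = 33.495 kWh
Tier 1 (0–15 kWh): 15 × $0.24 = $3.6
Above 15 kWh: 18.495 × $0.28 = $5.1786
Bill = $8.78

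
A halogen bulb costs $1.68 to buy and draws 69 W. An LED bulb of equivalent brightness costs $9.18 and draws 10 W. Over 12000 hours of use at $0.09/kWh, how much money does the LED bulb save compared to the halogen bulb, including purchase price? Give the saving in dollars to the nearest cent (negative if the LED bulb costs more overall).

$56.22

halogen bulb: $1.68 + (69/1000) kW × 12000 h × $0.09 = $1.68 + $74.52 = $76.2
LED bulb: $9.18 + (10/1000) kW × 12000 h × $0.09 = $9.18 + $10.8 = $19.98
Saving = $76.2 − $19.98 = $56.22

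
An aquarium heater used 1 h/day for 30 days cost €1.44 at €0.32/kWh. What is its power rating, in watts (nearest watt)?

150 W

Energy = €1.44 ÷ €0.32/kWh = 4.5 kWh
Runtime = 1 h/day × 30 days = 30 h
Power = 4.5 kWh ÷ 30 h = 0.15 kW = 150 W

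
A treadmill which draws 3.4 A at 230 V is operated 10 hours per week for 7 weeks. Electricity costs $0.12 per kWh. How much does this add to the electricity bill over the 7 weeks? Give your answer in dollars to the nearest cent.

$6.57

Power = 3.4 A × 230 V = 782 W = 0.782 kW
Runtime = 10 h/week × 7 weeks = 70 h
Energy = 0.782 kW × 70 h = 54.74 kWh
Cost = 54.74 kWh × $0.12/kWh = $6.57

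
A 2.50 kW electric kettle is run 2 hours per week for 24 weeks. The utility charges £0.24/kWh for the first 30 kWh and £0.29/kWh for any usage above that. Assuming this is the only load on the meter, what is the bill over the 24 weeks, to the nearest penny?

Runtime = 2 h/week × 24 weeks = 48 h
Energy = 2.5 kW × 48 h = 120 kWh
Tier 1 (0–30 kWh): 30 × £0.24 = £7.2
Above 30 kWh: 90 × £0.29 = £26.1
Bill = £33.30

£33.30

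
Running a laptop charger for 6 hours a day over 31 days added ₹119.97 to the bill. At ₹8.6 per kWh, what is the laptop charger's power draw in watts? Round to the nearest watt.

Energy = ₹119.97 ÷ ₹8.6/kWh = 13.95 kWh
Runtime = 6 h/day × 31 days = 186 h
Power = 13.95 kWh ÷ 186 h = 0.075 kW = 75 W

75 W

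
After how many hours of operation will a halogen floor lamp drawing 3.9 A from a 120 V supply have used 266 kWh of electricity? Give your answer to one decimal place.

Power = 3.9 A × 120 V = 468 W = 0.468 kW
Hours = 266 kWh ÷ 0.468 kW = 568.4 h

568.4 h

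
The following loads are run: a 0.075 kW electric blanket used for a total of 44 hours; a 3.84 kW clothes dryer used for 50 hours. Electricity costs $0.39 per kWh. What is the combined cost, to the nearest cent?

electric blanket: 0.075 kW × 44 h = 3.3 kWh
clothes dryer: 3.84 kW × 50 h = 192 kWh
Total energy = 195.3 kWh
Cost = 195.3 × $0.39 = $76.17

$76.17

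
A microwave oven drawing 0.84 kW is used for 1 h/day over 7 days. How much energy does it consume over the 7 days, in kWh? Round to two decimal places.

5.88 kWh

Runtime = 1 h/day × 7 days = 7 h
Energy = 0.84 kW × 7 h = 5.88 kWh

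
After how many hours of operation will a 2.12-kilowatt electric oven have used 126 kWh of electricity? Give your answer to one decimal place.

Hours = 126 kWh ÷ 2.12 kW = 59.4 h

59.4 h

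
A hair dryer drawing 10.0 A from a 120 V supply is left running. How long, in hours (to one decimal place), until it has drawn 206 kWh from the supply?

Power = 10.0 A × 120 V = 1200 W = 1.2 kW
Hours = 206 kWh ÷ 1.2 kW = 171.7 h

171.7 h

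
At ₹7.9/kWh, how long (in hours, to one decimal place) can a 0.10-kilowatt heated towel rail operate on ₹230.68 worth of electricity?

292.0 h

Energy available = ₹230.68 ÷ ₹7.9/kWh = 29.2 kWh
Hours = 29.2 kWh ÷ 0.1 kW = 292.0 h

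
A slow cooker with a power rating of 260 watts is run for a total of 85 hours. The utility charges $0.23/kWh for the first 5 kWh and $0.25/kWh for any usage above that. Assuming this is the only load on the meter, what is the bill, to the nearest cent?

Energy = 0.26 kW × 85 h = 22.1 kWh
Tier 1 (0–5 kWh): 5 × $0.23 = $1.15
Above 5 kWh: 17.1 × $0.25 = $4.275
Bill = $5.43

$5.43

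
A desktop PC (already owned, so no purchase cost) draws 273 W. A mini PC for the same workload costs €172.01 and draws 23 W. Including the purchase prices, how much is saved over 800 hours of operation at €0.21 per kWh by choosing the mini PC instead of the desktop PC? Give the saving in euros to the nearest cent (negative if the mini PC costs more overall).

-€130.01

desktop PC: €0.00 + (273/1000) kW × 800 h × €0.21 = €0.00 + €45.864 = €45.864
mini PC: €172.01 + (23/1000) kW × 800 h × €0.21 = €172.01 + €3.864 = €175.874
Saving = €45.864 − €175.874 = −€130.01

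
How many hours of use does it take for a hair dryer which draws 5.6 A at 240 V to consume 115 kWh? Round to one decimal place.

85.6 h

Power = 5.6 A × 240 V = 1344 W = 1.344 kW
Hours = 115 kWh ÷ 1.344 kW = 85.6 h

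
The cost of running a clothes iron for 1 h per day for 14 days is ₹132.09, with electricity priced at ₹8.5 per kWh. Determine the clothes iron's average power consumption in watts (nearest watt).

1110 W

Energy = ₹132.09 ÷ ₹8.5/kWh = 15.54 kWh
Runtime = 1 h/day × 14 days = 14 h
Power = 15.54 kWh ÷ 14 h = 1.11 kW = 1110 W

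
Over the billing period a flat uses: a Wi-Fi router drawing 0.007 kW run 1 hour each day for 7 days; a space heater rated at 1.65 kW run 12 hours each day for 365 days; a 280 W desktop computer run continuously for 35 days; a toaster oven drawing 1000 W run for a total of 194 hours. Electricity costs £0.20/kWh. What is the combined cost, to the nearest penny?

£1531.25

Wi-Fi router: Runtime = 1 h/day × 7 days = 7 h
Wi-Fi router: 0.007 kW × 7 h = 0.049 kWh
space heater: Runtime = 12 h/day × 365 days = 4380 h
space heater: 1.65 kW × 4380 h = 7227 kWh
desktop computer: Runtime = 24 h × 35 = 840 h
desktop computer: 0.28 kW × 840 h = 235.2 kWh
toaster oven: 1 kW × 194 h = 194 kWh
Total energy = 7656.249 kWh
Cost = 7656.249 × £0.20 = £1531.25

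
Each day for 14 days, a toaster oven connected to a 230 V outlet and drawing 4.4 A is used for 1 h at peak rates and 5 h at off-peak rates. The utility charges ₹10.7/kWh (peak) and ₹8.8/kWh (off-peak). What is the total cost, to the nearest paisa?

Power = 4.4 A × 230 V = 1012 W = 1.012 kW
Peak energy = 1.012 kW × 1 h × 14 = 14.168 kWh
Off-peak energy = 1.012 kW × 5 h × 14 = 70.84 kWh
Cost = 14.168 × ₹10.7 + 70.84 × ₹8.8 = ₹151.5976 + ₹623.392 = ₹774.99

₹774.99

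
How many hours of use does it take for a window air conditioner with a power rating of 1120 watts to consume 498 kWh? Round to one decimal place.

Hours = 498 kWh ÷ 1.12 kW = 444.6 h

444.6 h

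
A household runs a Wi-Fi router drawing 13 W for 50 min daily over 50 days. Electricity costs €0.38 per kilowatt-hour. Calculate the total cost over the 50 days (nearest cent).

€0.21

Runtime = 50 min × 50 = 2500 min = 41.666666… h
Energy = 0.013 kW × 41.666666… h = 0.541666… kWh
Cost = 0.541666… kWh × €0.38/kWh = €0.21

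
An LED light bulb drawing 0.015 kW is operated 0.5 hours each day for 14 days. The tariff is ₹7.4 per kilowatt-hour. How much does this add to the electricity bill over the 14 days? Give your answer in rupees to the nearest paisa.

Runtime = 0.5 h/day × 14 days = 7 h
Energy = 0.015 kW × 7 h = 0.105 kWh
Cost = 0.105 kWh × ₹7.4/kWh = ₹0.78

₹0.78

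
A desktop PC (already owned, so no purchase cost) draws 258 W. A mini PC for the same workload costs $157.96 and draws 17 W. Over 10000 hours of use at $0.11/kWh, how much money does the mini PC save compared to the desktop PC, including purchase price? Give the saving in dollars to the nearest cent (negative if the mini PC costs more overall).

desktop PC: $0.00 + (258/1000) kW × 10000 h × $0.11 = $0.00 + $283.8 = $283.8
mini PC: $157.96 + (17/1000) kW × 10000 h × $0.11 = $157.96 + $18.7 = $176.66
Saving = $283.8 − $176.66 = $107.14

$107.14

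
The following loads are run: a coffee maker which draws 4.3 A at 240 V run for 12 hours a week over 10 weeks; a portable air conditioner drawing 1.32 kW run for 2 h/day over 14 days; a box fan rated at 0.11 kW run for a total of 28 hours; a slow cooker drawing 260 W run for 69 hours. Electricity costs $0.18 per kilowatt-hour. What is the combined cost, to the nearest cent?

coffee maker: Power = 4.3 A × 240 V = 1032 W = 1.032 kW
coffee maker: Runtime = 12 h/week × 10 weeks = 120 h
coffee maker: 1.032 kW × 120 h = 123.84 kWh
portable air conditioner: Runtime = 2 h/day × 14 days = 28 h
portable air conditioner: 1.32 kW × 28 h = 36.96 kWh
box fan: 0.11 kW × 28 h = 3.08 kWh
slow cooker: 0.26 kW × 69 h = 17.94 kWh
Total energy = 181.82 kWh
Cost = 181.82 × $0.18 = $32.73

$32.73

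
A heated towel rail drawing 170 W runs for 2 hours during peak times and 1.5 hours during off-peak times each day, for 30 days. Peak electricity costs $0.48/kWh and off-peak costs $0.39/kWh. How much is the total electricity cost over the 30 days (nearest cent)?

Peak energy = 0.17 kW × 2 h × 30 = 10.2 kWh
Off-peak energy = 0.17 kW × 1.5 h × 30 = 7.65 kWh
Cost = 10.2 × $0.48 + 7.65 × $0.39 = $4.896 + $2.9835 = $7.88

$7.88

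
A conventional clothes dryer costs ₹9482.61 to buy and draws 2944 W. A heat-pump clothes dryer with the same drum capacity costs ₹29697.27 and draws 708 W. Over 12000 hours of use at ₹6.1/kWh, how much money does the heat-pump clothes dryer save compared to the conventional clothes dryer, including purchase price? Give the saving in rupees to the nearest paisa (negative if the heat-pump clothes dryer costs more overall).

conventional clothes dryer: ₹9482.61 + (2944/1000) kW × 12000 h × ₹6.1 = ₹9482.61 + ₹215500.8 = ₹224983.41
heat-pump clothes dryer: ₹29697.27 + (708/1000) kW × 12000 h × ₹6.1 = ₹29697.27 + ₹51825.6 = ₹81522.87
Saving = ₹224983.41 − ₹81522.87 = ₹143460.54

₹143460.54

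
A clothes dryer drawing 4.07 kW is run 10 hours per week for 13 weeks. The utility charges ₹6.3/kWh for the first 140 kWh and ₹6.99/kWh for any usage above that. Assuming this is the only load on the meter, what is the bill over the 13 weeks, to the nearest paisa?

Runtime = 10 h/week × 13 weeks = 130 h
Energy = 4.07 kW × 130 h = 529.1 kWh
Tier 1 (0–140 kWh): 140 × ₹6.3 = ₹882
Above 140 kWh: 389.1 × ₹6.99 = ₹2719.809
Bill = ₹3601.81

₹3601.81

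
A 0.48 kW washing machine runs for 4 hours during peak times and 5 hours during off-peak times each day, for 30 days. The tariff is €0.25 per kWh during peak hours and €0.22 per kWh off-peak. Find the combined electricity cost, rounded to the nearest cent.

Peak energy = 0.48 kW × 4 h × 30 = 57.6 kWh
Off-peak energy = 0.48 kW × 5 h × 30 = 72 kWh
Cost = 57.6 × €0.25 + 72 × €0.22 = €14.4 + €15.84 = €30.24

€30.24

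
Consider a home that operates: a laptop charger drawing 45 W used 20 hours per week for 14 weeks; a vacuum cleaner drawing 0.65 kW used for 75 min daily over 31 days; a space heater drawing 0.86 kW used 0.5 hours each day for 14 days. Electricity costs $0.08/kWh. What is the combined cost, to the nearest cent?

$3.50

laptop charger: Runtime = 20 h/week × 14 weeks = 280 h
laptop charger: 0.045 kW × 280 h = 12.6 kWh
vacuum cleaner: Runtime = 75 min × 31 = 2325 min = 38.75 h
vacuum cleaner: 0.65 kW × 38.75 h = 25.1875 kWh
space heater: Runtime = 0.5 h/day × 14 days = 7 h
space heater: 0.86 kW × 7 h = 6.02 kWh
Total energy = 43.8075 kWh
Cost = 43.8075 × $0.08 = $3.50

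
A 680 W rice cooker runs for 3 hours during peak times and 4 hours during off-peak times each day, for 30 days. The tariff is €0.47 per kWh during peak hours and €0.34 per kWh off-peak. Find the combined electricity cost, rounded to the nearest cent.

€56.51

Peak energy = 0.68 kW × 3 h × 30 = 61.2 kWh
Off-peak energy = 0.68 kW × 4 h × 30 = 81.6 kWh
Cost = 61.2 × €0.47 + 81.6 × €0.34 = €28.764 + €27.744 = €56.51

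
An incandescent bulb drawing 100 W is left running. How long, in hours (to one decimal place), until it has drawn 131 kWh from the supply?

Hours = 131 kWh ÷ 0.1 kW = 1310.0 h

1310.0 h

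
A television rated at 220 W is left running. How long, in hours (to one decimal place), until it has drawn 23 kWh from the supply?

Hours = 23 kWh ÷ 0.22 kW = 104.5 h

104.5 h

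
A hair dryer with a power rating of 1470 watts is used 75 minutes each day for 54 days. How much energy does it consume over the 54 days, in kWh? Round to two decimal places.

99.23 kWh

Runtime = 75 min × 54 = 4050 min = 67.5 h
Energy = 1.47 kW × 67.5 h = 99.225 kWh ≈ 99.23 kWh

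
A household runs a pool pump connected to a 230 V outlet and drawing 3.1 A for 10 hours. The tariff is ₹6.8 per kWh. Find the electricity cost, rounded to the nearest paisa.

₹48.48

Power = 3.1 A × 230 V = 713 W = 0.713 kW
Energy = 0.713 kW × 10 h = 7.13 kWh
Cost = 7.13 kWh × ₹6.8/kWh = ₹48.48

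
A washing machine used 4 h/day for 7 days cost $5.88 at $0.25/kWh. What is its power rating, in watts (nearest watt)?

Energy = $5.88 ÷ $0.25/kWh = 23.52 kWh
Runtime = 4 h/day × 7 days = 28 h
Power = 23.52 kWh ÷ 28 h = 0.84 kW = 840 W

840 W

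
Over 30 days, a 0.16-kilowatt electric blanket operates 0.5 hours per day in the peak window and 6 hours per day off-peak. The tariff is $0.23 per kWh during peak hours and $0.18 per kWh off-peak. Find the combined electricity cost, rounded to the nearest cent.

$5.74

Peak energy = 0.16 kW × 0.5 h × 30 = 2.4 kWh
Off-peak energy = 0.16 kW × 6 h × 30 = 28.8 kWh
Cost = 2.4 × $0.23 + 28.8 × $0.18 = $0.552 + $5.184 = $5.74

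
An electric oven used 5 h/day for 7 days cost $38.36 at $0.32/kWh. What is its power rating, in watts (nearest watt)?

3425 W

Energy = $38.36 ÷ $0.32/kWh = 119.875 kWh
Runtime = 5 h/day × 7 days = 35 h
Power = 119.875 kWh ÷ 35 h = 3.425 kW = 3425 W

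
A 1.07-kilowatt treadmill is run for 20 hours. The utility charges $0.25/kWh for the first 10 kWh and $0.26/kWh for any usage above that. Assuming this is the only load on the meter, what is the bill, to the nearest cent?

$5.46

Energy = 1.07 kW × 20 h = 21.4 kWh
Tier 1 (0–10 kWh): 10 × $0.25 = $2.5
Above 10 kWh: 11.4 × $0.26 = $2.964
Bill = $5.46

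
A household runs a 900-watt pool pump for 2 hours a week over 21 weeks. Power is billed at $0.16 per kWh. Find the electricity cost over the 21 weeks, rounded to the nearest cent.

Runtime = 2 h/week × 21 weeks = 42 h
Energy = 0.9 kW × 42 h = 37.8 kWh
Cost = 37.8 kWh × $0.16/kWh = $6.05

$6.05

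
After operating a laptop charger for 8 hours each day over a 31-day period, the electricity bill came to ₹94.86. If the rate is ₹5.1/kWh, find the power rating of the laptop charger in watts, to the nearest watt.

75 W

Energy = ₹94.86 ÷ ₹5.1/kWh = 18.6 kWh
Runtime = 8 h/day × 31 days = 248 h
Power = 18.6 kWh ÷ 248 h = 0.075 kW = 75 W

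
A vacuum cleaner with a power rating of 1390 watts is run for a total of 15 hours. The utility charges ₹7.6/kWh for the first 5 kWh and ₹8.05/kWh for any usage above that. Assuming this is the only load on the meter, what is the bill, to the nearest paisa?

₹165.59

Energy = 1.39 kW × 15 h = 20.85 kWh
Tier 1 (0–5 kWh): 5 × ₹7.6 = ₹38
Above 5 kWh: 15.85 × ₹8.05 = ₹127.5925
Bill = ₹165.59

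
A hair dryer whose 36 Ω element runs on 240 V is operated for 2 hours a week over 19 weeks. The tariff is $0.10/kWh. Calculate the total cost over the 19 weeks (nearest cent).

Power = V²/R = 240²/36 = 1600 W = 1.6 kW
Runtime = 2 h/week × 19 weeks = 38 h
Energy = 1.6 kW × 38 h = 60.8 kWh
Cost = 60.8 kWh × $0.10/kWh = $6.08

$6.08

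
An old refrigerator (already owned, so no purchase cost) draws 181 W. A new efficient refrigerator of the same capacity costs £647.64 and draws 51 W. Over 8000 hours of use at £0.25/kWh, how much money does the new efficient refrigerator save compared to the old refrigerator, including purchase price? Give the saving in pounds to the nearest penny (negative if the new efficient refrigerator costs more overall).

old refrigerator: £0.00 + (181/1000) kW × 8000 h × £0.25 = £0.00 + £362 = £362
new efficient refrigerator: £647.64 + (51/1000) kW × 8000 h × £0.25 = £647.64 + £102 = £749.64
Saving = £362 − £749.64 = −£387.64

-£387.64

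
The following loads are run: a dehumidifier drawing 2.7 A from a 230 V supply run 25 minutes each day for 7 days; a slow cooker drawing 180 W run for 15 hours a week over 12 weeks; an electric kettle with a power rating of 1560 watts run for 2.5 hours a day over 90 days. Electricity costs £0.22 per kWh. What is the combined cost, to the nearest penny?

£84.75

dehumidifier: Power = 2.7 A × 230 V = 621 W = 0.621 kW
dehumidifier: Runtime = 25 min × 7 = 175 min = 2.916666… h
dehumidifier: 0.621 kW × 2.916666… h = 1.81125 kWh
slow cooker: Runtime = 15 h/week × 12 weeks = 180 h
slow cooker: 0.18 kW × 180 h = 32.4 kWh
electric kettle: Runtime = 2.5 h/day × 90 days = 225 h
electric kettle: 1.56 kW × 225 h = 351 kWh
Total energy = 385.21125 kWh
Cost = 385.21125 × £0.22 = £84.75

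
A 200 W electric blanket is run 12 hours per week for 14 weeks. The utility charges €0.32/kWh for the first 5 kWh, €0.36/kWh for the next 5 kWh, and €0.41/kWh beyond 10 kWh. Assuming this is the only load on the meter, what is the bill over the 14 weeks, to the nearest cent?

Runtime = 12 h/week × 14 weeks = 168 h
Energy = 0.2 kW × 168 h = 33.6 kWh
Tier 1 (0–5 kWh): 5 × €0.32 = €1.6
Tier 2 (5–10 kWh): 5 × €0.36 = €1.8
Above 10 kWh: 23.6 × €0.41 = €9.676
Bill = €13.08

€13.08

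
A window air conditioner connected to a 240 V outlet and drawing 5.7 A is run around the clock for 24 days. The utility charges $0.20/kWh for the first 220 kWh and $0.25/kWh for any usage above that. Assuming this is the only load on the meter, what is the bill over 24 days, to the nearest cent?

Power = 5.7 A × 240 V = 1368 W = 1.368 kW
Runtime = 24 h × 24 = 576 h
Energy = 1.368 kW × 576 h = 787.968 kWh
Tier 1 (0–220 kWh): 220 × $0.20 = $44
Above 220 kWh: 567.968 × $0.25 = $141.992
Bill = $185.99

$185.99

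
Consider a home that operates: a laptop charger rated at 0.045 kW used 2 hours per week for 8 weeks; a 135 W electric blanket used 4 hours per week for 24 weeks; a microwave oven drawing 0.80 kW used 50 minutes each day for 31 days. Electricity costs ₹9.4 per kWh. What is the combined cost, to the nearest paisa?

₹322.86

laptop charger: Runtime = 2 h/week × 8 weeks = 16 h
laptop charger: 0.045 kW × 16 h = 0.72 kWh
electric blanket: Runtime = 4 h/week × 24 weeks = 96 h
electric blanket: 0.135 kW × 96 h = 12.96 kWh
microwave oven: Runtime = 50 min × 31 = 1550 min = 25.833333… h
microwave oven: 0.8 kW × 25.833333… h = 20.666666… kWh
Total energy = 34.346666… kWh
Cost = 34.346666… × ₹9.4 = ₹322.86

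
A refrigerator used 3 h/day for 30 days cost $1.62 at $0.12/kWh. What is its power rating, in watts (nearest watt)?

150 W

Energy = $1.62 ÷ $0.12/kWh = 13.5 kWh
Runtime = 3 h/day × 30 days = 90 h
Power = 13.5 kWh ÷ 90 h = 0.15 kW = 150 W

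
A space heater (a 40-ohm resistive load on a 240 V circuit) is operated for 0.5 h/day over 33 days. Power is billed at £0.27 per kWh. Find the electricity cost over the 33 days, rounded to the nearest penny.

Power = V²/R = 240²/40 = 1440 W = 1.44 kW
Runtime = 0.5 h/day × 33 days = 16.5 h
Energy = 1.44 kW × 16.5 h = 23.76 kWh
Cost = 23.76 kWh × £0.27/kWh = £6.42

£6.42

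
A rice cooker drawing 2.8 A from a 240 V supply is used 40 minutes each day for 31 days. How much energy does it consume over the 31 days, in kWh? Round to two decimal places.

Power = 2.8 A × 240 V = 672 W = 0.672 kW
Runtime = 40 min × 31 = 1240 min = 20.666666… h
Energy = 0.672 kW × 20.666666… h = 13.888 kWh ≈ 13.89 kWh

13.89 kWh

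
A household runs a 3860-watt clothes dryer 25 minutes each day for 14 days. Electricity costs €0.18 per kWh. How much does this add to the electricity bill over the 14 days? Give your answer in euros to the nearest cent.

€4.05

Runtime = 25 min × 14 = 350 min = 5.833333… h
Energy = 3.86 kW × 5.833333… h = 22.516666… kWh
Cost = 22.516666… kWh × €0.18/kWh = €4.05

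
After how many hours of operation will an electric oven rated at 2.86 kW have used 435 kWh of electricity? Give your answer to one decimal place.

Hours = 435 kWh ÷ 2.86 kW = 152.1 h

152.1 h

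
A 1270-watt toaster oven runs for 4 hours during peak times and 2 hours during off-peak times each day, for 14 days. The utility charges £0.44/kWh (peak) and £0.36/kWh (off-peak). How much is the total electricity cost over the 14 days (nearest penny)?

£44.09

Peak energy = 1.27 kW × 4 h × 14 = 71.12 kWh
Off-peak energy = 1.27 kW × 2 h × 14 = 35.56 kWh
Cost = 71.12 × £0.44 + 35.56 × £0.36 = £31.2928 + £12.8016 = £44.09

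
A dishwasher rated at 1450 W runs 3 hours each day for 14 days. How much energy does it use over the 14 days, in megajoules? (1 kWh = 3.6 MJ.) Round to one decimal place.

219.2 MJ

Runtime = 3 h/day × 14 days = 42 h
Energy = 1.45 kW × 42 h = 60.9 kWh
= 60.9 × 3.6 MJ = 219.2 MJ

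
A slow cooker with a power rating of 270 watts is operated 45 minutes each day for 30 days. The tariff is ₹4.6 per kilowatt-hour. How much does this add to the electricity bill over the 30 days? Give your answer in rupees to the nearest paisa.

₹27.95

Runtime = 45 min × 30 = 1350 min = 22.5 h
Energy = 0.27 kW × 22.5 h = 6.075 kWh
Cost = 6.075 kWh × ₹4.6/kWh = ₹27.95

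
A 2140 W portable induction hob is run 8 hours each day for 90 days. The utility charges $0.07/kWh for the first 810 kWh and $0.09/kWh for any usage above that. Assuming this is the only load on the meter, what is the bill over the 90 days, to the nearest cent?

Runtime = 8 h/day × 90 days = 720 h
Energy = 2.14 kW × 720 h = 1540.8 kWh
Tier 1 (0–810 kWh): 810 × $0.07 = $56.7
Above 810 kWh: 730.8 × $0.09 = $65.772
Bill = $122.47

$122.47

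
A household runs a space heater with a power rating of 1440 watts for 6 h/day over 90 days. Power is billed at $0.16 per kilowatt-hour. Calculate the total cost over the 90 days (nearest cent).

$124.42

Runtime = 6 h/day × 90 days = 540 h
Energy = 1.44 kW × 540 h = 777.6 kWh
Cost = 777.6 kWh × $0.16/kWh = $124.42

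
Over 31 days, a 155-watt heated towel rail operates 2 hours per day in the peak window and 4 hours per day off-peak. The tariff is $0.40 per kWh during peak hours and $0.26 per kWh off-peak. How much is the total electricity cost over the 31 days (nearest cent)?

$8.84

Peak energy = 0.155 kW × 2 h × 31 = 9.61 kWh
Off-peak energy = 0.155 kW × 4 h × 31 = 19.22 kWh
Cost = 9.61 × $0.40 + 19.22 × $0.26 = $3.844 + $4.9972 = $8.84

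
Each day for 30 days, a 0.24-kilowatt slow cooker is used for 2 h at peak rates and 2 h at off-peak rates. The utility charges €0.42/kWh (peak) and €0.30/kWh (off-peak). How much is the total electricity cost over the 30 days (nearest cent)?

Peak energy = 0.24 kW × 2 h × 30 = 14.4 kWh
Off-peak energy = 0.24 kW × 2 h × 30 = 14.4 kWh
Cost = 14.4 × €0.42 + 14.4 × €0.30 = €6.048 + €4.32 = €10.37

€10.37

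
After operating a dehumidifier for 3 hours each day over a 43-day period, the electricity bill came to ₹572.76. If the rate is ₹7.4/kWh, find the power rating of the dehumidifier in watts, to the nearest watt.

Energy = ₹572.76 ÷ ₹7.4/kWh = 77.4 kWh
Runtime = 3 h/day × 43 days = 129 h
Power = 77.4 kWh ÷ 129 h = 0.6 kW = 600 W

600 W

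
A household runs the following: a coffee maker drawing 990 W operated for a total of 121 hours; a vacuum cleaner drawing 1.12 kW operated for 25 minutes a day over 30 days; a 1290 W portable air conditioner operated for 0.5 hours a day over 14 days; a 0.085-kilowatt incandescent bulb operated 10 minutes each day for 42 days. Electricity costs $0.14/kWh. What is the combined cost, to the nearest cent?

$20.08

coffee maker: 0.99 kW × 121 h = 119.79 kWh
vacuum cleaner: Runtime = 25 min × 30 = 750 min = 12.5 h
vacuum cleaner: 1.12 kW × 12.5 h = 14 kWh
portable air conditioner: Runtime = 0.5 h/day × 14 days = 7 h
portable air conditioner: 1.29 kW × 7 h = 9.03 kWh
incandescent bulb: Runtime = 10 min × 42 = 420 min = 7 h
incandescent bulb: 0.085 kW × 7 h = 0.595 kWh
Total energy = 143.415 kWh
Cost = 143.415 × $0.14 = $20.08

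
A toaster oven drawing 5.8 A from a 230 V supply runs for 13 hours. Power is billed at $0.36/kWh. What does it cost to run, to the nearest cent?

$6.24

Power = 5.8 A × 230 V = 1334 W = 1.334 kW
Energy = 1.334 kW × 13 h = 17.342 kWh
Cost = 17.342 kWh × $0.36/kWh = $6.24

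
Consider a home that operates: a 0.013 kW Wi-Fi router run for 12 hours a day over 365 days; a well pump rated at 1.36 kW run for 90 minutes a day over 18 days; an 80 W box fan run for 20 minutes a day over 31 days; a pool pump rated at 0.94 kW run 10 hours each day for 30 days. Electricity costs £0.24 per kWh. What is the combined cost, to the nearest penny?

Wi-Fi router: Runtime = 12 h/day × 365 days = 4380 h
Wi-Fi router: 0.013 kW × 4380 h = 56.94 kWh
well pump: Runtime = 90 min × 18 = 1620 min = 27 h
well pump: 1.36 kW × 27 h = 36.72 kWh
box fan: Runtime = 20 min × 31 = 620 min = 10.333333… h
box fan: 0.08 kW × 10.333333… h = 0.826666… kWh
pool pump: Runtime = 10 h/day × 30 days = 300 h
pool pump: 0.94 kW × 300 h = 282 kWh
Total energy = 376.486666… kWh
Cost = 376.486666… × £0.24 = £90.36

£90.36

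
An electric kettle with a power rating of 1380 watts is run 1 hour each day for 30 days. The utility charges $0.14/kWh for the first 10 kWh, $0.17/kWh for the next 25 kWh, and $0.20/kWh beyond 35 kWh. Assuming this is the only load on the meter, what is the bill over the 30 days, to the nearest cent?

$6.93

Runtime = 1 h/day × 30 days = 30 h
Energy = 1.38 kW × 30 h = 41.4 kWh
Tier 1 (0–10 kWh): 10 × $0.14 = $1.4
Tier 2 (10–35 kWh): 25 × $0.17 = $4.25
Above 35 kWh: 6.4 × $0.20 = $1.28
Bill = $6.93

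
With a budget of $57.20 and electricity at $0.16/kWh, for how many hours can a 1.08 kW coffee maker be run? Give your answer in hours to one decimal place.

331.0 h

Energy available = $57.20 ÷ $0.16/kWh = 357.5 kWh
Hours = 357.5 kWh ÷ 1.08 kW = 331.0 h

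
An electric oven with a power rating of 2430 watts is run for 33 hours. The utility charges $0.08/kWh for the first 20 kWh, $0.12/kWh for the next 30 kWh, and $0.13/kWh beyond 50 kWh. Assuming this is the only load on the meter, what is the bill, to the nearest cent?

$9.12

Energy = 2.43 kW × 33 h = 80.19 kWh
Tier 1 (0–20 kWh): 20 × $0.08 = $1.6
Tier 2 (20–50 kWh): 30 × $0.12 = $3.6
Above 50 kWh: 30.19 × $0.13 = $3.9247
Bill = $9.12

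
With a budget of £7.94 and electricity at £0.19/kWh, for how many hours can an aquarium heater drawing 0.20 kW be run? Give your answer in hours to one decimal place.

Energy available = £7.94 ÷ £0.19/kWh = 41.7895 kWh
Hours = 41.7895 kWh ÷ 0.2 kW = 208.9 h

208.9 h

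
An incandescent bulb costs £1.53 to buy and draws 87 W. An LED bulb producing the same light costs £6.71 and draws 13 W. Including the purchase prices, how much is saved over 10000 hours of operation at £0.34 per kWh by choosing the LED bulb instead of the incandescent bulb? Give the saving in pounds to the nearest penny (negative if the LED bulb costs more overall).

incandescent bulb: £1.53 + (87/1000) kW × 10000 h × £0.34 = £1.53 + £295.8 = £297.33
LED bulb: £6.71 + (13/1000) kW × 10000 h × £0.34 = £6.71 + £44.2 = £50.91
Saving = £297.33 − £50.91 = £246.42

£246.42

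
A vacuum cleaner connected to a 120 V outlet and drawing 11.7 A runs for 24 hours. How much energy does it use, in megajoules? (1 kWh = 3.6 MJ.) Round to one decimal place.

Power = 11.7 A × 120 V = 1404 W = 1.404 kW
Energy = 1.404 kW × 24 h = 33.696 kWh
= 33.696 × 3.6 MJ = 121.3 MJ

121.3 MJ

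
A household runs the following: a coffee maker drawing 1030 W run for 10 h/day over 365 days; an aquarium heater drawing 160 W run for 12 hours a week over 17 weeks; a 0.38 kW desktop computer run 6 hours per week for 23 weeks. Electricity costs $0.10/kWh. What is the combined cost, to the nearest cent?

$384.46

coffee maker: Runtime = 10 h/day × 365 days = 3650 h
coffee maker: 1.03 kW × 3650 h = 3759.5 kWh
aquarium heater: Runtime = 12 h/week × 17 weeks = 204 h
aquarium heater: 0.16 kW × 204 h = 32.64 kWh
desktop computer: Runtime = 6 h/week × 23 weeks = 138 h
desktop computer: 0.38 kW × 138 h = 52.44 kWh
Total energy = 3844.58 kWh
Cost = 3844.58 × $0.10 = $384.46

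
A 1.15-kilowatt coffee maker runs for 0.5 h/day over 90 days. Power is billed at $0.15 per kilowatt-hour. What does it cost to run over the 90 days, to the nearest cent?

Runtime = 0.5 h/day × 90 days = 45 h
Energy = 1.15 kW × 45 h = 51.75 kWh
Cost = 51.75 kWh × $0.15/kWh = $7.76

$7.76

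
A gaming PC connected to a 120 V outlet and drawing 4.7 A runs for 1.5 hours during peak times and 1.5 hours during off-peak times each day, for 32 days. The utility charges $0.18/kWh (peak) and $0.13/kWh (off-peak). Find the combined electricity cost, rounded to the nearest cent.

Power = 4.7 A × 120 V = 564 W = 0.564 kW
Peak energy = 0.564 kW × 1.5 h × 32 = 27.072 kWh
Off-peak energy = 0.564 kW × 1.5 h × 32 = 27.072 kWh
Cost = 27.072 × $0.18 + 27.072 × $0.13 = $4.87296 + $3.51936 = $8.39

$8.39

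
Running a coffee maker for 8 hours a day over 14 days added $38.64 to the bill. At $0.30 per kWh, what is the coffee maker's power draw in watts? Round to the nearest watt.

Energy = $38.64 ÷ $0.30/kWh = 128.8 kWh
Runtime = 8 h/day × 14 days = 112 h
Power = 128.8 kWh ÷ 112 h = 1.15 kW = 1150 W

1150 W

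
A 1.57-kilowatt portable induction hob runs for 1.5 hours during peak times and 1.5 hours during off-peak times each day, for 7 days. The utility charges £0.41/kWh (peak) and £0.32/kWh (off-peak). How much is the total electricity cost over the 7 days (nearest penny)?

£12.03

Peak energy = 1.57 kW × 1.5 h × 7 = 16.485 kWh
Off-peak energy = 1.57 kW × 1.5 h × 7 = 16.485 kWh
Cost = 16.485 × £0.41 + 16.485 × £0.32 = £6.75885 + £5.2752 = £12.03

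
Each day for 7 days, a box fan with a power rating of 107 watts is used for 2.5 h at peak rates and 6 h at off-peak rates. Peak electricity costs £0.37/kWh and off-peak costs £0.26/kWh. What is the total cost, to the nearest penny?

Peak energy = 0.107 kW × 2.5 h × 7 = 1.8725 kWh
Off-peak energy = 0.107 kW × 6 h × 7 = 4.494 kWh
Cost = 1.8725 × £0.37 + 4.494 × £0.26 = £0.692825 + £1.16844 = £1.86

£1.86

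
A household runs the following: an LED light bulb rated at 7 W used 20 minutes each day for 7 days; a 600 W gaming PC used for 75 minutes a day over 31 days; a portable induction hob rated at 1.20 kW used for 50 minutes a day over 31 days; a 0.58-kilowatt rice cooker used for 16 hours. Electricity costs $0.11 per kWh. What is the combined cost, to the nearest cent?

$6.99

LED light bulb: Runtime = 20 min × 7 = 140 min = 2.333333… h
LED light bulb: 0.007 kW × 2.333333… h = 0.016333… kWh
gaming PC: Runtime = 75 min × 31 = 2325 min = 38.75 h
gaming PC: 0.6 kW × 38.75 h = 23.25 kWh
portable induction hob: Runtime = 50 min × 31 = 1550 min = 25.833333… h
portable induction hob: 1.2 kW × 25.833333… h = 31 kWh
rice cooker: 0.58 kW × 16 h = 9.28 kWh
Total energy = 63.546333… kWh
Cost = 63.546333… × $0.11 = $6.99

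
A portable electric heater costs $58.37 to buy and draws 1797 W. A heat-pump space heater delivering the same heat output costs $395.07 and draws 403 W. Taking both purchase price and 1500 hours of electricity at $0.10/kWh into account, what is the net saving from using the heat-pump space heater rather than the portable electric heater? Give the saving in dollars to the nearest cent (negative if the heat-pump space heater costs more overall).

-$127.60

portable electric heater: $58.37 + (1797/1000) kW × 1500 h × $0.10 = $58.37 + $269.55 = $327.92
heat-pump space heater: $395.07 + (403/1000) kW × 1500 h × $0.10 = $395.07 + $60.45 = $455.52
Saving = $327.92 − $455.52 = −$127.6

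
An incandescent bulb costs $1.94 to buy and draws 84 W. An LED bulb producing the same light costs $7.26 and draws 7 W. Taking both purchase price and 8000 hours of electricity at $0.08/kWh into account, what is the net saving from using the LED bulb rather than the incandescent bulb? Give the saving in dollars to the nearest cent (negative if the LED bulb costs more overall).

$43.96

incandescent bulb: $1.94 + (84/1000) kW × 8000 h × $0.08 = $1.94 + $53.76 = $55.7
LED bulb: $7.26 + (7/1000) kW × 8000 h × $0.08 = $7.26 + $4.48 = $11.74
Saving = $55.7 − $11.74 = $43.96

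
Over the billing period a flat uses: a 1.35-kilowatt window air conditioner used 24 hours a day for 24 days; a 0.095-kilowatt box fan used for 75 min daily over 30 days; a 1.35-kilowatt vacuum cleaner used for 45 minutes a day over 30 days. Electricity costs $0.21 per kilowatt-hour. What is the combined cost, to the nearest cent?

$170.42

window air conditioner: Runtime = 24 h × 24 = 576 h
window air conditioner: 1.35 kW × 576 h = 777.6 kWh
box fan: Runtime = 75 min × 30 = 2250 min = 37.5 h
box fan: 0.095 kW × 37.5 h = 3.5625 kWh
vacuum cleaner: Runtime = 45 min × 30 = 1350 min = 22.5 h
vacuum cleaner: 1.35 kW × 22.5 h = 30.375 kWh
Total energy = 811.5375 kWh
Cost = 811.5375 × $0.21 = $170.42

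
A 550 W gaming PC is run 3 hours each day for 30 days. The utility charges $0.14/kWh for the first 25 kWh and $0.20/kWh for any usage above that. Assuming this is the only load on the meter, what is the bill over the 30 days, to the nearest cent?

$8.40

Runtime = 3 h/day × 30 days = 90 h
Energy = 0.55 kW × 90 h = 49.5 kWh
Tier 1 (0–25 kWh): 25 × $0.14 = $3.5
Above 25 kWh: 24.5 × $0.20 = $4.9
Bill = $8.40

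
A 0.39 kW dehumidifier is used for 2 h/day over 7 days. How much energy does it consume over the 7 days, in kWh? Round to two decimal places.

Runtime = 2 h/day × 7 days = 14 h
Energy = 0.39 kW × 14 h = 5.46 kWh

5.46 kWh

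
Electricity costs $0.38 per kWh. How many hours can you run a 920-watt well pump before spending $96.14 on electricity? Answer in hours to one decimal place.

Energy available = $96.14 ÷ $0.38/kWh = 253 kWh
Hours = 253 kWh ÷ 0.92 kW = 275.0 h

275.0 h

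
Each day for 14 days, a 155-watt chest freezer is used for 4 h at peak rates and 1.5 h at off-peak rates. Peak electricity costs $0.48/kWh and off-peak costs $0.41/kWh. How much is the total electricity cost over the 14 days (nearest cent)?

Peak energy = 0.155 kW × 4 h × 14 = 8.68 kWh
Off-peak energy = 0.155 kW × 1.5 h × 14 = 3.255 kWh
Cost = 8.68 × $0.48 + 3.255 × $0.41 = $4.1664 + $1.33455 = $5.50

$5.50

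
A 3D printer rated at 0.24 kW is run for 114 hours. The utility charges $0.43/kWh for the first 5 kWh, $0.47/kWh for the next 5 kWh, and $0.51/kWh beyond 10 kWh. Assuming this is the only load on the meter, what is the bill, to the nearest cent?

Energy = 0.24 kW × 114 h = 27.36 kWh
Tier 1 (0–5 kWh): 5 × $0.43 = $2.15
Tier 2 (5–10 kWh): 5 × $0.47 = $2.35
Above 10 kWh: 17.36 × $0.51 = $8.8536
Bill = $13.35

$13.35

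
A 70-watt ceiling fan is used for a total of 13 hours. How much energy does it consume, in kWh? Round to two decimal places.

0.91 kWh

Energy = 0.07 kW × 13 h = 0.91 kWh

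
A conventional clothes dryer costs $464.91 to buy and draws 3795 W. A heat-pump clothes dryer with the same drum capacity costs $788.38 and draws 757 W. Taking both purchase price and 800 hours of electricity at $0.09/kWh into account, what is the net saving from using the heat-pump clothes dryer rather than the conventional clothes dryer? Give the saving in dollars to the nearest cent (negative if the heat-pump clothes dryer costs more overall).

-$104.73

conventional clothes dryer: $464.91 + (3795/1000) kW × 800 h × $0.09 = $464.91 + $273.24 = $738.15
heat-pump clothes dryer: $788.38 + (757/1000) kW × 800 h × $0.09 = $788.38 + $54.504 = $842.884
Saving = $738.15 − $842.884 = −$104.734 → -$104.73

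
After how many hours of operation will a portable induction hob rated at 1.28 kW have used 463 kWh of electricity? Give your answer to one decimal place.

361.7 h

Hours = 463 kWh ÷ 1.28 kW = 361.7 h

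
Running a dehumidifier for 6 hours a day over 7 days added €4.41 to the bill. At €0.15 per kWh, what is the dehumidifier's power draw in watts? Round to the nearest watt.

Energy = €4.41 ÷ €0.15/kWh = 29.4 kWh
Runtime = 6 h/day × 7 days = 42 h
Power = 29.4 kWh ÷ 42 h = 0.7 kW = 700 W

700 W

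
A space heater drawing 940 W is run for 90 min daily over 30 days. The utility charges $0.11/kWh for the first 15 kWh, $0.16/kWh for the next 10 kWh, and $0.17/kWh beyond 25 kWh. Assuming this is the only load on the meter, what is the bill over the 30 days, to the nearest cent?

$6.19

Runtime = 90 min × 30 = 2700 min = 45 h
Energy = 0.94 kW × 45 h = 42.3 kWh
Tier 1 (0–15 kWh): 15 × $0.11 = $1.65
Tier 2 (15–25 kWh): 10 × $0.16 = $1.6
Above 25 kWh: 17.3 × $0.17 = $2.941
Bill = $6.19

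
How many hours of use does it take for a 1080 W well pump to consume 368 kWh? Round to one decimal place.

340.7 h

Hours = 368 kWh ÷ 1.08 kW = 340.7 h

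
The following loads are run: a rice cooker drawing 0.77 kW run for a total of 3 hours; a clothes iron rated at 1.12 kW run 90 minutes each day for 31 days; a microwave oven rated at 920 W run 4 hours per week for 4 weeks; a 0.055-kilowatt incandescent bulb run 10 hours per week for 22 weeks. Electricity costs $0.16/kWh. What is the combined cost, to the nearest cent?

rice cooker: 0.77 kW × 3 h = 2.31 kWh
clothes iron: Runtime = 90 min × 31 = 2790 min = 46.5 h
clothes iron: 1.12 kW × 46.5 h = 52.08 kWh
microwave oven: Runtime = 4 h/week × 4 weeks = 16 h
microwave oven: 0.92 kW × 16 h = 14.72 kWh
incandescent bulb: Runtime = 10 h/week × 22 weeks = 220 h
incandescent bulb: 0.055 kW × 220 h = 12.1 kWh
Total energy = 81.21 kWh
Cost = 81.21 × $0.16 = $12.99

$12.99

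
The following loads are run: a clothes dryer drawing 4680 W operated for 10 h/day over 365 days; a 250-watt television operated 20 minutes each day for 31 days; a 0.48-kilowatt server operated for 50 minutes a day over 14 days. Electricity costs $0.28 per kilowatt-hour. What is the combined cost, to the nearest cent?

$4785.25

clothes dryer: Runtime = 10 h/day × 365 days = 3650 h
clothes dryer: 4.68 kW × 3650 h = 17082 kWh
television: Runtime = 20 min × 31 = 620 min = 10.333333… h
television: 0.25 kW × 10.333333… h = 2.583333… kWh
server: Runtime = 50 min × 14 = 700 min = 11.666666… h
server: 0.48 kW × 11.666666… h = 5.6 kWh
Total energy = 17090.183333… kWh
Cost = 17090.183333… × $0.28 = $4785.25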